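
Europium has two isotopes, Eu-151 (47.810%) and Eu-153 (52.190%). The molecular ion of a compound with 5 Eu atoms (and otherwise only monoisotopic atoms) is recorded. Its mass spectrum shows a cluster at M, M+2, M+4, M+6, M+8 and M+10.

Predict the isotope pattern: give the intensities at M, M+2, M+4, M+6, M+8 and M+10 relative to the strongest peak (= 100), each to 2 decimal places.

Each Eu atom is independently Eu-151 (p = 0.47810) or Eu-153 (q = 0.52190); the cluster is the binomial expansion (p + q)^5.
P(M) = 0.47810^5 = 0.024980
P(M+2) = 5 × 0.47810^4 × 0.52190^1 = 0.136343
P(M+4) = 10 × 0.47810^3 × 0.52190^2 = 0.297667
P(M+6) = 10 × 0.47810^2 × 0.52190^3 = 0.324937
P(M+8) = 5 × 0.47810^1 × 0.52190^4 = 0.177353
P(M+10) = 0.52190^5 = 0.038720
The M+6 peak is largest (0.324937); scaling to 100 gives 7.69 : 41.96 : 91.61 : 100.00 : 54.58 : 11.92.

7.69 : 41.96 : 91.61 : 100.00 : 54.58 : 11.92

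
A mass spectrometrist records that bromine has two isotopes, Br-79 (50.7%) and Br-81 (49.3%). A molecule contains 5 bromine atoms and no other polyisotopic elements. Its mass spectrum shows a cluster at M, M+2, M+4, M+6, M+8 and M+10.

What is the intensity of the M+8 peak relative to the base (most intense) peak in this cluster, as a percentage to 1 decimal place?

Term probabilities: M 0.0335, M+2 0.1629, M+4 0.3168, M+6 0.3080, M+8 0.1497, M+10 0.0291. Base peak = M+4.
P(M+4) = C(5,2) × 0.507^3 × 0.493^2 = 10 × 0.13032384 × 0.243049 = 0.316751 (base)
P(M+8) = C(5,4) × 0.507^1 × 0.493^4 = 5 × 0.5070 × 0.05907282 = 0.149750
Relative intensity = 0.149750 / 0.316751 × 100 = 47.3

47.3%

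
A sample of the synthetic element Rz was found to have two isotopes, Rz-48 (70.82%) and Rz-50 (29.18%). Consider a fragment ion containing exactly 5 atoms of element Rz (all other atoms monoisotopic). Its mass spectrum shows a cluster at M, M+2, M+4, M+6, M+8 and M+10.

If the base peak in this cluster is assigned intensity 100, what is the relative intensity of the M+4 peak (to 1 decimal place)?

Term probabilities: M 0.1781, M+2 0.3670, M+4 0.3024, M+6 0.1246, M+8 0.0257, M+10 0.0021. Base peak = M+2.
P(M+2) = C(5,1) × 0.7082^4 × 0.2918^1 = 5 × 0.25154963 × 0.2918 = 0.367011 (base)
P(M+4) = C(5,2) × 0.7082^3 × 0.2918^2 = 10 × 0.35519576 × 0.08514724 = 0.302439
Relative intensity = 0.302439 / 0.367011 × 100 = 82.4

82.4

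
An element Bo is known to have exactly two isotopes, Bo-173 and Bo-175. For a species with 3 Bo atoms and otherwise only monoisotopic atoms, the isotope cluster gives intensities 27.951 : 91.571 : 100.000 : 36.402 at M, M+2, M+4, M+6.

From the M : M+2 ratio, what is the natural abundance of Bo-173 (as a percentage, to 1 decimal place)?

47.8%

Let p = fractional abundance of Bo-173. I(M+2)/I(M) = [C(3,1)·p^2·(1−p)] / p^3 = 3·(1−p)/p = 91.571/27.951 = 3.2761
(1−p)/p = 3.2761/3 = 1.0920  ⇒  p = 1/(1 + 1.0920) = 0.4780
Bo-173: 47.8%, Bo-175: 52.2%.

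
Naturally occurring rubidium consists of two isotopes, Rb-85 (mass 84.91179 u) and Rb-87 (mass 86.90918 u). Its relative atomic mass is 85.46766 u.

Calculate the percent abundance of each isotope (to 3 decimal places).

Let x be the fractional abundance of Rb-85; then Rb-87 has abundance 1 − x.
84.91179·x + 86.90918·(1 − x) = 85.46766
(84.91179 − 86.90918)·x = 85.46766 − 86.90918
x = -1.44152 / -1.99739 = 0.72170 → 72.170% Rb-85, 27.830% Rb-87.

Rb-85: 72.170%, Rb-87: 27.830%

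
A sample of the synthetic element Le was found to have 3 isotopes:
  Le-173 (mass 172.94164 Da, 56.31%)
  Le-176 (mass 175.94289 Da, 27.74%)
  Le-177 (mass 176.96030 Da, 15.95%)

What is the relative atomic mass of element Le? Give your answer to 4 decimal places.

Average mass = Σ (abundance × isotope mass) = 0.5631 × 172.94164 + 0.2774 × 175.94289 + 0.1595 × 176.96030
= 97.383437 + 48.806558 + 28.225168 = 174.415163 Da

174.4152 Da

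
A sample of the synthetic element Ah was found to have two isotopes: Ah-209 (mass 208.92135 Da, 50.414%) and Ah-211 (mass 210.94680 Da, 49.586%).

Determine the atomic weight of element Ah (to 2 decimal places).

Average mass = Σ (abundance × isotope mass) = 0.50414 × 208.92135 + 0.49586 × 210.94680
= 105.325609 + 104.600080 = 209.925689 Da

209.93 Da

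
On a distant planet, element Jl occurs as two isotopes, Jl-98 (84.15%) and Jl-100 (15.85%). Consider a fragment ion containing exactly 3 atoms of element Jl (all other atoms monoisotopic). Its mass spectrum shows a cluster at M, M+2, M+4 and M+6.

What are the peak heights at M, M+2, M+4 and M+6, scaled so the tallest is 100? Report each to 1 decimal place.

The 3 Jl atoms are independent, so intensities follow the terms of (0.8415 + 0.1585)^3.
P(M) = 0.8415^3 = 0.595885
P(M+2) = 3 × 0.8415^2 × 0.1585^1 = 0.336712
P(M+4) = 3 × 0.8415^1 × 0.1585^2 = 0.063421
P(M+6) = 0.1585^3 = 0.003982
The M peak is largest (0.595885); scaling to 100 gives 100.0 : 56.5 : 10.6 : 0.7.

100.0 : 56.5 : 10.6 : 0.7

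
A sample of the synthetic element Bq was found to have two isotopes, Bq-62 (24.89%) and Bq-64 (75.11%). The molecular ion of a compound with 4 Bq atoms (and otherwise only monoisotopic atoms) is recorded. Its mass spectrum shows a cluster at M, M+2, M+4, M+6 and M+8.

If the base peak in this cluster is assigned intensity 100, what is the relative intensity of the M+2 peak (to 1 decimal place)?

11.0

(0.2489 + 0.7511)^4 gives M 0.0038, M+2 0.0463, M+4 0.2097, M+6 0.4219, M+8 0.3183; the largest is M+6.
P(M+6) = C(4,3) × 0.2489^1 × 0.7511^3 = 4 × 0.2489 × 0.42373397 = 0.421870 (base)
P(M+2) = C(4,1) × 0.2489^3 × 0.7511^1 = 4 × 0.01541966 × 0.7511 = 0.046327
Relative intensity = 0.046327 / 0.421870 × 100 = 11.0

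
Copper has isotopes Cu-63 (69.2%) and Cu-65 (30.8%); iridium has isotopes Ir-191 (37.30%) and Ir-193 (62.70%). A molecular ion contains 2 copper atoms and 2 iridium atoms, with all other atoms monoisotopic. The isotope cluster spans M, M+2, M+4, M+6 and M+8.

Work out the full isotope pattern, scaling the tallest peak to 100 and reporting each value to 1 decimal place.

Copper pattern (n=2): 0.478864 : 0.426272 : 0.094864
Iridium pattern (n=2): 0.139129 : 0.467742 : 0.393129
Convolve the two distributions (both contribute in 2-u steps):
  M: 0.478864×0.139129 = 0.066624
  M+2: 0.478864×0.467742 + 0.426272×0.139129 = 0.283292
  M+4: 0.478864×0.393129 + 0.426272×0.467742 + 0.094864×0.139129 = 0.400839
  M+6: 0.426272×0.393129 + 0.094864×0.467742 = 0.211952
  M+8: 0.094864×0.393129 = 0.037294
Scale to base peak (0.400839) = 100: 16.6 : 70.7 : 100.0 : 52.9 : 9.3

16.6 : 70.7 : 100.0 : 52.9 : 9.3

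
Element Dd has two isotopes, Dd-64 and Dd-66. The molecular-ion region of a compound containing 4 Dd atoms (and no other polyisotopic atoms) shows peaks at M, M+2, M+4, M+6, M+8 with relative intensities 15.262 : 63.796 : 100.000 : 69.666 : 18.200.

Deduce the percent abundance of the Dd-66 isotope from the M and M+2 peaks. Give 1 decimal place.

51.1%

If p is the fraction of Dd that is Dd-64, then I(M+2)/I(M) = [C(4,1)·p^3·(1−p)] / p^4 = 4·(1−p)/p = 63.796/15.262 = 4.1801
(1−p)/p = 4.1801/4 = 1.0450  ⇒  p = 1/(1 + 1.0450) = 0.4890
Dd-64: 48.9%, Dd-66: 51.1%.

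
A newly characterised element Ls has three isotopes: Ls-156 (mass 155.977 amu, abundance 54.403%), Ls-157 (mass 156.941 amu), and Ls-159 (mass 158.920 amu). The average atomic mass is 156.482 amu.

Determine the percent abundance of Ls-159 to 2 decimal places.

3.31%

The remaining 45.597% is split between Ls-157 (fraction x) and Ls-159 (fraction 0.45597 − x).
Substituting: 156.941x + 158.920(0.45597 − x) = 71.62583269
(156.941 − 158.920)x = -0.83691971  ⇒  x = 0.42290, y = 0.03307
Ls-157: 42.29%, Ls-159: 3.31%.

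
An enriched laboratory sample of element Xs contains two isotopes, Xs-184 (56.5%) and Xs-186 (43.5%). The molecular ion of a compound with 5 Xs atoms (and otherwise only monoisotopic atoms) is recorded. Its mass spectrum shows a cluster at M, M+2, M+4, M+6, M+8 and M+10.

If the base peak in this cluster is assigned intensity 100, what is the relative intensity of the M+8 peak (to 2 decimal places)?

Binomial terms of (0.565 + 0.435)^5: M 0.0576, M+2 0.2216, M+4 0.3413, M+6 0.2628, M+8 0.1012, M+10 0.0156 → M+4 is the base peak.
P(M+4) = C(5,2) × 0.565^3 × 0.435^2 = 10 × 0.18036212 × 0.189225 = 0.341290 (base)
P(M+8) = C(5,4) × 0.565^1 × 0.435^4 = 5 × 0.5650 × 0.0358061 = 0.101152
Relative intensity = 0.101152 / 0.341290 × 100 = 29.64

29.64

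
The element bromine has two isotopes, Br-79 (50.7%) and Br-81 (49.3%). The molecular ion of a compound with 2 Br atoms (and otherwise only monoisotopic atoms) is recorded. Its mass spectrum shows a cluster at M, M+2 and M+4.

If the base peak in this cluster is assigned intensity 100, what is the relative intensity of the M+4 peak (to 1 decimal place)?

(0.507 + 0.493)^2 gives M 0.2570, M+2 0.4999, M+4 0.2430; the largest is M+2.
P(M+2) = C(2,1) × 0.507^1 × 0.493^1 = 2 × 0.5070 × 0.4930 = 0.499902 (base)
P(M+4) = C(2,2) × 0.507^0 × 0.493^2 = 1 × 1.0000 × 0.243049 = 0.243049
Relative intensity = 0.243049 / 0.499902 × 100 = 48.6

48.6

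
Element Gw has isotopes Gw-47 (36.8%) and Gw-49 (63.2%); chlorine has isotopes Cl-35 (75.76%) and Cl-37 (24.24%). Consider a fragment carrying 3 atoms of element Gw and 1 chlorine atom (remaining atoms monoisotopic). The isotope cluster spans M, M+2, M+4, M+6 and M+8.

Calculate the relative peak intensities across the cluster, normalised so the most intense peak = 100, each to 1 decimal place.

9.5 : 52.1 : 100.0 : 75.2 : 15.4

Element Gw pattern (n=3): 0.04983603 : 0.2567639 : 0.4409641 : 0.25243597
Chlorine pattern (n=1): 0.7576 : 0.2424
Convolve the two distributions (both contribute in 2-u steps):
  M: 0.04983603×0.7576 = 0.037756
  M+2: 0.04983603×0.2424 + 0.2567639×0.7576 = 0.206605
  M+4: 0.2567639×0.2424 + 0.4409641×0.7576 = 0.396314
  M+6: 0.4409641×0.2424 + 0.25243597×0.7576 = 0.298135
  M+8: 0.25243597×0.2424 = 0.061190
Scale to base peak (0.396314) = 100: 9.5 : 52.1 : 100.0 : 75.2 : 15.4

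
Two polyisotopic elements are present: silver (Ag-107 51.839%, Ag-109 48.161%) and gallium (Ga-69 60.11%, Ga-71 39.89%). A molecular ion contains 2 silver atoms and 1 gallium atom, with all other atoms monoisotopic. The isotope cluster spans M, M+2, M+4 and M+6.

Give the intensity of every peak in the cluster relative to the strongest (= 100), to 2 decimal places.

Silver pattern (n=2): 0.26872819 : 0.49932362 : 0.23194819
Gallium pattern (n=1): 0.6011 : 0.3989
Convolve the two distributions (both contribute in 2-u steps):
  M: 0.26872819×0.6011 = 0.161533
  M+2: 0.26872819×0.3989 + 0.49932362×0.6011 = 0.407339
  M+4: 0.49932362×0.3989 + 0.23194819×0.6011 = 0.338604
  M+6: 0.23194819×0.3989 = 0.092524
Scale to base peak (0.407339) = 100: 39.66 : 100.00 : 83.13 : 22.71

39.66 : 100.00 : 83.13 : 22.71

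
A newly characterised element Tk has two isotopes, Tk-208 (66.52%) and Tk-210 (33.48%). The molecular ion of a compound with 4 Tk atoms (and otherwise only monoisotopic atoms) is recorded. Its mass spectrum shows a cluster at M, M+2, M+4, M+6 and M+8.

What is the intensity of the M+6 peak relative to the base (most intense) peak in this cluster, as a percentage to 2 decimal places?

25.33%

(0.6652 + 0.3348)^4 gives M 0.1958, M+2 0.3942, M+4 0.2976, M+6 0.0999, M+8 0.0126; the largest is M+2.
P(M+2) = C(4,1) × 0.6652^3 × 0.3348^1 = 4 × 0.29434504 × 0.3348 = 0.394187 (base)
P(M+6) = C(4,3) × 0.6652^1 × 0.3348^3 = 4 × 0.6652 × 0.03752808 = 0.099855
Relative intensity = 0.099855 / 0.394187 × 100 = 25.33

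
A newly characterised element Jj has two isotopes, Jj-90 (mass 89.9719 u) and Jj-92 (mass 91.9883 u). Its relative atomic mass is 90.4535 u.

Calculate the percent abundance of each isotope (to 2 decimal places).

Jj-90: 76.12%, Jj-92: 23.88%

With x = fraction of Jj-90 (so Jj-92 is 1 − x):
89.9719·x + 91.9883·(1 − x) = 90.4535
(89.9719 − 91.9883)·x = 90.4535 − 91.9883
x = -1.5348 / -2.0164 = 0.76116 → 76.12% Jj-90, 23.88% Jj-92.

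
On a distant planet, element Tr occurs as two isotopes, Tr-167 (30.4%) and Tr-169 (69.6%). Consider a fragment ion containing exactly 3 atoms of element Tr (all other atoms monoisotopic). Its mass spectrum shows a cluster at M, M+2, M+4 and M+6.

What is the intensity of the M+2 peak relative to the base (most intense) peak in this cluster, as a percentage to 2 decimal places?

43.68%

Binomial terms of (0.304 + 0.696)^3: M 0.0281, M+2 0.1930, M+4 0.4418, M+6 0.3372 → M+4 is the base peak.
P(M+4) = C(3,2) × 0.304^1 × 0.696^2 = 3 × 0.3040 × 0.484416 = 0.441787 (base)
P(M+2) = C(3,1) × 0.304^2 × 0.696^1 = 3 × 0.092416 × 0.6960 = 0.192965
Relative intensity = 0.192965 / 0.441787 × 100 = 43.68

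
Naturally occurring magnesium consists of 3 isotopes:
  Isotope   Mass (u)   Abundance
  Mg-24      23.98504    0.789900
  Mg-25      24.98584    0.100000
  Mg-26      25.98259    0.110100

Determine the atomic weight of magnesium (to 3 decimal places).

Average mass = Σ (abundance × isotope mass) = 0.789900 × 23.98504 + 0.100000 × 24.98584 + 0.110100 × 25.98259
= 18.945783 + 2.498584 + 2.860683 = 24.305050 u

24.305 u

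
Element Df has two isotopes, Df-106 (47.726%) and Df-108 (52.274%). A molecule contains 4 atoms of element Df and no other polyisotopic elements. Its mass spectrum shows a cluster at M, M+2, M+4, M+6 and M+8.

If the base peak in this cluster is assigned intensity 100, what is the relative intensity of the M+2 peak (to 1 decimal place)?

Binomial terms of (0.47726 + 0.52274)^4: M 0.0519, M+2 0.2273, M+4 0.3735, M+6 0.2727, M+8 0.0747 → M+4 is the base peak.
P(M+4) = C(4,2) × 0.47726^2 × 0.52274^2 = 6 × 0.22777711 × 0.27325711 = 0.373450 (base)
P(M+2) = C(4,1) × 0.47726^3 × 0.52274^1 = 4 × 0.1087089 × 0.52274 = 0.227306
Relative intensity = 0.227306 / 0.373450 × 100 = 60.9

60.9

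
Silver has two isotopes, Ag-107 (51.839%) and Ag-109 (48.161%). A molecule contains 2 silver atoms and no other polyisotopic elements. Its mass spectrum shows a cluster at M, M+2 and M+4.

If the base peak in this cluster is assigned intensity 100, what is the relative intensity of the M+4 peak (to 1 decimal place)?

46.5

(0.51839 + 0.48161)^2 gives M 0.2687, M+2 0.4993, M+4 0.2319; the largest is M+2.
P(M+2) = C(2,1) × 0.51839^1 × 0.48161^1 = 2 × 0.51839 × 0.48161 = 0.499324 (base)
P(M+4) = C(2,2) × 0.51839^0 × 0.48161^2 = 1 × 1.0000 × 0.23194819 = 0.231948
Relative intensity = 0.231948 / 0.499324 × 100 = 46.5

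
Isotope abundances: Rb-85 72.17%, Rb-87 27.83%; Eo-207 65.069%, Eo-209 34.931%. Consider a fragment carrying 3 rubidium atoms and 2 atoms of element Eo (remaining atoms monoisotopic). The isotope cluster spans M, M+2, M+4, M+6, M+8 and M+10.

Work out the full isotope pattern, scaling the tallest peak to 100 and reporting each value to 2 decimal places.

44.83 : 100.00 : 88.61 : 38.99 : 8.52 : 0.74

Rubidium pattern (n=3): 0.37589809 : 0.43485841 : 0.16768892 : 0.02155458
Element Eo pattern (n=2): 0.42339748 : 0.45458505 : 0.12201748
Convolve the two distributions (both contribute in 2-u steps):
  M: 0.37589809×0.42339748 = 0.159154
  M+2: 0.37589809×0.45458505 + 0.43485841×0.42339748 = 0.354996
  M+4: 0.37589809×0.12201748 + 0.43485841×0.45458505 + 0.16768892×0.42339748 = 0.314545
  M+6: 0.43485841×0.12201748 + 0.16768892×0.45458505 + 0.02155458×0.42339748 = 0.138415
  M+8: 0.16768892×0.12201748 + 0.02155458×0.45458505 = 0.030259
  M+10: 0.02155458×0.12201748 = 0.002630
Scale to base peak (0.354996) = 100: 44.83 : 100.00 : 88.61 : 38.99 : 8.52 : 0.74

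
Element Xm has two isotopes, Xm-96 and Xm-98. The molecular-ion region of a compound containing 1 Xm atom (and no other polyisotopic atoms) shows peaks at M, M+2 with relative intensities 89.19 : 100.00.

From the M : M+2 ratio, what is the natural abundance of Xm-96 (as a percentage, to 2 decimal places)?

47.14%

If p is the fraction of Xm that is Xm-96, then I(M+2)/I(M) = [C(1,1)·p^0·(1−p)] / p^1 = 1·(1−p)/p = 100.00/89.19 = 1.1212
(1−p)/p = 1.1212/1 = 1.1212  ⇒  p = 1/(1 + 1.1212) = 0.4714
Xm-96: 47.14%, Xm-98: 52.86%.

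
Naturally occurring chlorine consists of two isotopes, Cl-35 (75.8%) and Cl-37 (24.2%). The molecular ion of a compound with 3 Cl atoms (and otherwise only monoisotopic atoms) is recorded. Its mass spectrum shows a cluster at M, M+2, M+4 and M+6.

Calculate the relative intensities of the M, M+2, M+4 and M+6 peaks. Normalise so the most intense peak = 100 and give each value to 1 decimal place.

Expanding (0.758 + 0.242)^3:
P(M) = 0.758^3 = 0.435520
P(M+2) = 3 × 0.758^2 × 0.242^1 = 0.417133
P(M+4) = 3 × 0.758^1 × 0.242^2 = 0.133175
P(M+6) = 0.242^3 = 0.014172
The M peak is largest (0.435520); scaling to 100 gives 100.0 : 95.8 : 30.6 : 3.3.

100.0 : 95.8 : 30.6 : 3.3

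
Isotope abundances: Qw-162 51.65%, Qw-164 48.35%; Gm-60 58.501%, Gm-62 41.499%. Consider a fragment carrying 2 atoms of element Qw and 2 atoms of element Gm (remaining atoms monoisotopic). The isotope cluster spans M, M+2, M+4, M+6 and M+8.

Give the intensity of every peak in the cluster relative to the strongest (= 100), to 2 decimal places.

24.78 : 81.55 : 100.00 : 54.15 : 10.93

Element Qw pattern (n=2): 0.26677225 : 0.4994555 : 0.23377225
Element Gm pattern (n=2): 0.3422367 : 0.4855466 : 0.1722167
Convolve the two distributions (both contribute in 2-u steps):
  M: 0.26677225×0.3422367 = 0.091299
  M+2: 0.26677225×0.4855466 + 0.4994555×0.3422367 = 0.300462
  M+4: 0.26677225×0.1722167 + 0.4994555×0.4855466 + 0.23377225×0.3422367 = 0.368457
  M+6: 0.4994555×0.1722167 + 0.23377225×0.4855466 = 0.199522
  M+8: 0.23377225×0.1722167 = 0.040259
Scale to base peak (0.368457) = 100: 24.78 : 81.55 : 100.00 : 54.15 : 10.93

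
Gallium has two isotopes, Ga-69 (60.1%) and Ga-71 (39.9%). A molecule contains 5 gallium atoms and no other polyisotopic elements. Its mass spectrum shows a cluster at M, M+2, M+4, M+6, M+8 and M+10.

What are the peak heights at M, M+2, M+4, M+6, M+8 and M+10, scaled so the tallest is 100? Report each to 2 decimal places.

22.69 : 75.31 : 100.00 : 66.39 : 22.04 : 2.93

Each Ga atom is independently Ga-69 (p = 0.601) or Ga-71 (q = 0.399); the cluster is the binomial expansion (p + q)^5.
P(M) = 0.601^5 = 0.078410
P(M+2) = 5 × 0.601^4 × 0.399^1 = 0.260280
P(M+4) = 10 × 0.601^3 × 0.399^2 = 0.345596
P(M+6) = 10 × 0.601^2 × 0.399^3 = 0.229439
P(M+8) = 5 × 0.601^1 × 0.399^4 = 0.076162
P(M+10) = 0.399^5 = 0.010113
The M+4 peak is largest (0.345596); scaling to 100 gives 22.69 : 75.31 : 100.00 : 66.39 : 22.04 : 2.93.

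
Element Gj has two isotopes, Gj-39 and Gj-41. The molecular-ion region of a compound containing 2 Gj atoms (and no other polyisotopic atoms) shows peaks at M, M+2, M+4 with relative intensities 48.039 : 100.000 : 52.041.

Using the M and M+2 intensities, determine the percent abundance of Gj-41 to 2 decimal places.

If p is the fraction of Gj that is Gj-39, then I(M+2)/I(M) = [C(2,1)·p^1·(1−p)] / p^2 = 2·(1−p)/p = 100.000/48.039 = 2.0816
(1−p)/p = 2.0816/2 = 1.0408  ⇒  p = 1/(1 + 1.0408) = 0.4900
Gj-39: 49.00%, Gj-41: 51.00%.

51.00%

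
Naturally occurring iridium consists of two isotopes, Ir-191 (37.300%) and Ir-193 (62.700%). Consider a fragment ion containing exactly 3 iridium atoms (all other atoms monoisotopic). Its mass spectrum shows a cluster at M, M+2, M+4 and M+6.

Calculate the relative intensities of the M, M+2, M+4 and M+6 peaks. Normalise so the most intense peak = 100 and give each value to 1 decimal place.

11.8 : 59.5 : 100.0 : 56.0

The 3 Ir atoms are independent, so intensities follow the terms of (0.37300 + 0.62700)^3.
P(M) = 0.37300^3 = 0.051895
P(M+2) = 3 × 0.37300^2 × 0.62700^1 = 0.261702
P(M+4) = 3 × 0.37300^1 × 0.62700^2 = 0.439911
P(M+6) = 0.62700^3 = 0.246492
The M+4 peak is largest (0.439911); scaling to 100 gives 11.8 : 59.5 : 100.0 : 56.0.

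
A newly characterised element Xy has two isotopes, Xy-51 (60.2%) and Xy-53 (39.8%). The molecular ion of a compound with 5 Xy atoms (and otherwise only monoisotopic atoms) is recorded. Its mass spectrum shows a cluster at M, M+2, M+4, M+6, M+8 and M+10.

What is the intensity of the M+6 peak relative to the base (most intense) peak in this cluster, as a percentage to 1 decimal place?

(0.602 + 0.398)^5 gives M 0.0791, M+2 0.2614, M+4 0.3456, M+6 0.2285, M+8 0.0755, M+10 0.0100; the largest is M+4.
P(M+4) = C(5,2) × 0.602^3 × 0.398^2 = 10 × 0.21816721 × 0.158404 = 0.345586 (base)
P(M+6) = C(5,3) × 0.602^2 × 0.398^3 = 10 × 0.362404 × 0.06304479 = 0.228477
Relative intensity = 0.228477 / 0.345586 × 100 = 66.1

66.1%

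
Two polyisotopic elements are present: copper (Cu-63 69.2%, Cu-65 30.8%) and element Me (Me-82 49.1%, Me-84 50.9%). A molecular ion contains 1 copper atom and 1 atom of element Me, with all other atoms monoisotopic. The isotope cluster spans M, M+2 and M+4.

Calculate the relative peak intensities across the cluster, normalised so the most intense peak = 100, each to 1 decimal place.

Copper pattern (n=1): 0.6920 : 0.3080
Element Me pattern (n=1): 0.4910 : 0.5090
Convolve the two distributions (both contribute in 2-u steps):
  M: 0.6920×0.4910 = 0.339772
  M+2: 0.6920×0.5090 + 0.3080×0.4910 = 0.503456
  M+4: 0.3080×0.5090 = 0.156772
Scale to base peak (0.503456) = 100: 67.5 : 100.0 : 31.1

67.5 : 100.0 : 31.1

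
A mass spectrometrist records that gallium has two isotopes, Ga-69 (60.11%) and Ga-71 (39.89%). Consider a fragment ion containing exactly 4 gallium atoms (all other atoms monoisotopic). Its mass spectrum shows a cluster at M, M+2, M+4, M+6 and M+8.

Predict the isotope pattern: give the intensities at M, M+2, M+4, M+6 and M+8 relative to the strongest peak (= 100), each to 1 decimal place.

37.7 : 100.0 : 99.5 : 44.0 : 7.3

The 4 Ga atoms are independent, so intensities follow the terms of (0.6011 + 0.3989)^4.
P(M) = 0.6011^4 = 0.130553
P(M+2) = 4 × 0.6011^3 × 0.3989^1 = 0.346549
P(M+4) = 6 × 0.6011^2 × 0.3989^2 = 0.344963
P(M+6) = 4 × 0.6011^1 × 0.3989^3 = 0.152616
P(M+8) = 0.3989^4 = 0.025320
The M+2 peak is largest (0.346549); scaling to 100 gives 37.7 : 100.0 : 99.5 : 44.0 : 7.3.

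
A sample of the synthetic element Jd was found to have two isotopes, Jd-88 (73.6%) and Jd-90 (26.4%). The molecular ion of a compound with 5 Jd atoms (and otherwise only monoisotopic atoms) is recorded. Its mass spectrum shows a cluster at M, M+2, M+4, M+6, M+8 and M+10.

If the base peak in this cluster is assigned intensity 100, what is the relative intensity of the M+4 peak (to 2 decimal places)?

71.74

Term probabilities: M 0.2160, M+2 0.3873, M+4 0.2779, M+6 0.0997, M+8 0.0179, M+10 0.0013. Base peak = M+2.
P(M+2) = C(5,1) × 0.736^4 × 0.264^1 = 5 × 0.29343456 × 0.2640 = 0.387334 (base)
P(M+4) = C(5,2) × 0.736^3 × 0.264^2 = 10 × 0.39868826 × 0.069696 = 0.277870
Relative intensity = 0.277870 / 0.387334 × 100 = 71.74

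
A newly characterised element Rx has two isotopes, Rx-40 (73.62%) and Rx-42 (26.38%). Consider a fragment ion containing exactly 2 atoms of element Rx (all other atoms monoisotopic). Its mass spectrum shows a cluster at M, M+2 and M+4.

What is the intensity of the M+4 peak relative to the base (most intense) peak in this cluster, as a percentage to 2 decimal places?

Term probabilities: M 0.5420, M+2 0.3884, M+4 0.0696. Base peak = M.
P(M) = C(2,0) × 0.7362^2 × 0.2638^0 = 1 × 0.54199044 × 1.0000 = 0.541990 (base)
P(M+4) = C(2,2) × 0.7362^0 × 0.2638^2 = 1 × 1.0000 × 0.06959044 = 0.069590
Relative intensity = 0.069590 / 0.541990 × 100 = 12.84

12.84%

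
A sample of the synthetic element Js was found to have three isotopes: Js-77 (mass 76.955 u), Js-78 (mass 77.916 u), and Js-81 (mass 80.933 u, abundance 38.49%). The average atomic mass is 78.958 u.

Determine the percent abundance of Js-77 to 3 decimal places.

12.408%

Let x and y be the fractions of Js-77 and Js-78. Then x + y = 1 − 0.3849 = 0.6151 and 76.955x + 77.916y = 78.958 − 0.3849×80.933 = 47.8068883.
Substituting: 76.955x + 77.916(0.6151 − x) = 47.8068883
(76.955 − 77.916)x = -0.1192433  ⇒  x = 0.12408, y = 0.49102
Js-77: 12.408%, Js-78: 49.102%.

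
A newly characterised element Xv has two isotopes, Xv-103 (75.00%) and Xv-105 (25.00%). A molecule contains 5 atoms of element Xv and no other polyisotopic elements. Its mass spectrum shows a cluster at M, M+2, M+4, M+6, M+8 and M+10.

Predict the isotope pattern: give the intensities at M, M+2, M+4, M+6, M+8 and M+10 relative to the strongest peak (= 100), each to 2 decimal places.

60.00 : 100.00 : 66.67 : 22.22 : 3.70 : 0.25

The 5 Xv atoms are independent, so intensities follow the terms of (0.7500 + 0.2500)^5.
P(M) = 0.7500^5 = 0.237305
P(M+2) = 5 × 0.7500^4 × 0.2500^1 = 0.395508
P(M+4) = 10 × 0.7500^3 × 0.2500^2 = 0.263672
P(M+6) = 10 × 0.7500^2 × 0.2500^3 = 0.087891
P(M+8) = 5 × 0.7500^1 × 0.2500^4 = 0.014648
P(M+10) = 0.2500^5 = 0.000977
The M+2 peak is largest (0.395508); scaling to 100 gives 60.00 : 100.00 : 66.67 : 22.22 : 3.70 : 0.25.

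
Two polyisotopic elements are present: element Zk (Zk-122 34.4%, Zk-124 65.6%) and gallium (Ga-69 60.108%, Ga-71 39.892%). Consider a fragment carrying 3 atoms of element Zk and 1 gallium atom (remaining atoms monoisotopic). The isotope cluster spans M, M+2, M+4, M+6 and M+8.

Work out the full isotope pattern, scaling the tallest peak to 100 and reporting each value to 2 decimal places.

6.80 : 43.41 : 100.00 : 96.39 : 31.30

Element Zk pattern (n=3): 0.04070758 : 0.23288525 : 0.44410675 : 0.28230042
Gallium pattern (n=1): 0.60108 : 0.39892
Convolve the two distributions (both contribute in 2-u steps):
  M: 0.04070758×0.60108 = 0.024469
  M+2: 0.04070758×0.39892 + 0.23288525×0.60108 = 0.156222
  M+4: 0.23288525×0.39892 + 0.44410675×0.60108 = 0.359846
  M+6: 0.44410675×0.39892 + 0.28230042×0.60108 = 0.346848
  M+8: 0.28230042×0.39892 = 0.112615
Scale to base peak (0.359846) = 100: 6.80 : 43.41 : 100.00 : 96.39 : 31.30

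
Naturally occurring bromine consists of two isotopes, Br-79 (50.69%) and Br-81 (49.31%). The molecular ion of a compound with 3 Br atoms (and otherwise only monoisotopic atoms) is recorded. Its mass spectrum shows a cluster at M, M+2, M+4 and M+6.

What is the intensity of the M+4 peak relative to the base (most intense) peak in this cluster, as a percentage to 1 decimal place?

Binomial terms of (0.5069 + 0.4931)^3: M 0.1302, M+2 0.3801, M+4 0.3698, M+6 0.1199 → M+2 is the base peak.
P(M+2) = C(3,1) × 0.5069^2 × 0.4931^1 = 3 × 0.25694761 × 0.4931 = 0.380103 (base)
P(M+4) = C(3,2) × 0.5069^1 × 0.4931^2 = 3 × 0.5069 × 0.24314761 = 0.369755
Relative intensity = 0.369755 / 0.380103 × 100 = 97.3

97.3%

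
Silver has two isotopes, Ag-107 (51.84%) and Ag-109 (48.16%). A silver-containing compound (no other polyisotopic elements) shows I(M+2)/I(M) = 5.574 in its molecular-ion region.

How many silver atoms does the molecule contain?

6

For n independent Ag atoms, I(M+2)/I(M) = n · (abundance Ag-109) / (abundance Ag-107) = n · 0.4816/0.5184.
n = 5.574 × 0.5184/0.4816 = 6.00 ≈ 6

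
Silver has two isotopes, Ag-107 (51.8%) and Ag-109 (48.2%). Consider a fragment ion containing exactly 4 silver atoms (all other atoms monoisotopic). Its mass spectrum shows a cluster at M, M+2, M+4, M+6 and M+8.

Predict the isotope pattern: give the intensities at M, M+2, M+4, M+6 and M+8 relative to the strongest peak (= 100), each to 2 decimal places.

19.25 : 71.65 : 100.00 : 62.03 : 14.43

The 4 Ag atoms are independent, so intensities follow the terms of (0.518 + 0.482)^4.
P(M) = 0.518^4 = 0.071998
P(M+2) = 4 × 0.518^3 × 0.482^1 = 0.267976
P(M+4) = 6 × 0.518^2 × 0.482^2 = 0.374029
P(M+6) = 4 × 0.518^1 × 0.482^3 = 0.232023
P(M+8) = 0.482^4 = 0.053974
The M+4 peak is largest (0.374029); scaling to 100 gives 19.25 : 71.65 : 100.00 : 62.03 : 14.43.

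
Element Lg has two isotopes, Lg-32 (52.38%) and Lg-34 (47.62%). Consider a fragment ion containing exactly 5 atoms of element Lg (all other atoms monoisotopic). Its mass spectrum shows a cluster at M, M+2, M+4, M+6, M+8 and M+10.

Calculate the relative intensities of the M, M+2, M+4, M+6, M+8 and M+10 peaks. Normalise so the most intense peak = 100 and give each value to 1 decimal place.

12.1 : 55.0 : 100.0 : 90.9 : 41.3 : 7.5

The 5 Lg atoms are independent, so intensities follow the terms of (0.5238 + 0.4762)^5.
P(M) = 0.5238^5 = 0.039430
P(M+2) = 5 × 0.5238^4 × 0.4762^1 = 0.179234
P(M+4) = 10 × 0.5238^3 × 0.4762^2 = 0.325893
P(M+6) = 10 × 0.5238^2 × 0.4762^3 = 0.296278
P(M+8) = 5 × 0.5238^1 × 0.4762^4 = 0.134677
P(M+10) = 0.4762^5 = 0.024488
The M+4 peak is largest (0.325893); scaling to 100 gives 12.1 : 55.0 : 100.0 : 90.9 : 41.3 : 7.5.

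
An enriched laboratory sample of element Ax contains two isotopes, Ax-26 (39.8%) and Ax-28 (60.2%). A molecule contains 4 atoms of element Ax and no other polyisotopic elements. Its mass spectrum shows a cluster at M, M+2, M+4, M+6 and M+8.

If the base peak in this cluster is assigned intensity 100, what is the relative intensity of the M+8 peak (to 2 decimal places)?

Binomial terms of (0.398 + 0.602)^4: M 0.0251, M+2 0.1518, M+4 0.3444, M+6 0.3473, M+8 0.1313 → M+6 is the base peak.
P(M+6) = C(4,3) × 0.398^1 × 0.602^3 = 4 × 0.3980 × 0.21816721 = 0.347322 (base)
P(M+8) = C(4,4) × 0.398^0 × 0.602^4 = 1 × 1.0000 × 0.13133666 = 0.131337
Relative intensity = 0.131337 / 0.347322 × 100 = 37.81

37.81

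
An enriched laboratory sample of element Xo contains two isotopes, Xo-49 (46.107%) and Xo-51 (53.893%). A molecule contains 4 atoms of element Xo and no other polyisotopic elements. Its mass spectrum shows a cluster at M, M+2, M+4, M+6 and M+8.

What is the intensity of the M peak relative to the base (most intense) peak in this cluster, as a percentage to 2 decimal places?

Binomial terms of (0.46107 + 0.53893)^4: M 0.0452, M+2 0.2113, M+4 0.3705, M+6 0.2887, M+8 0.0844 → M+4 is the base peak.
P(M+4) = C(4,2) × 0.46107^2 × 0.53893^2 = 6 × 0.21258554 × 0.29044554 = 0.370467 (base)
P(M) = C(4,0) × 0.46107^4 × 0.53893^0 = 1 × 0.04519261 × 1.0000 = 0.045193
Relative intensity = 0.045193 / 0.370467 × 100 = 12.20

12.20%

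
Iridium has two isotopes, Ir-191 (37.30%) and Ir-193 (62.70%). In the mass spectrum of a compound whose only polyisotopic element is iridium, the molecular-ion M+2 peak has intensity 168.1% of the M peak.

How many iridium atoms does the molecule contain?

1

For n independent Ir atoms, I(M+2)/I(M) = n · (abundance Ir-193) / (abundance Ir-191) = n · 0.6270/0.3730.
n = 1.681 × 0.3730/0.6270 = 1.00 ≈ 1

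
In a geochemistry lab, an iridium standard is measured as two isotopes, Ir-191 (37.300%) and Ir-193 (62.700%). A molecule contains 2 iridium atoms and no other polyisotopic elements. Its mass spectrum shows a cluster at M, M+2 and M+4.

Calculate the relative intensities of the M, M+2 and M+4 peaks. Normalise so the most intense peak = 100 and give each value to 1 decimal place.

29.7 : 100.0 : 84.0

Expanding (0.37300 + 0.62700)^2:
P(M) = 0.37300^2 = 0.139129
P(M+2) = 2 × 0.37300^1 × 0.62700^1 = 0.467742
P(M+4) = 0.62700^2 = 0.393129
The M+2 peak is largest (0.467742); scaling to 100 gives 29.7 : 100.0 : 84.0.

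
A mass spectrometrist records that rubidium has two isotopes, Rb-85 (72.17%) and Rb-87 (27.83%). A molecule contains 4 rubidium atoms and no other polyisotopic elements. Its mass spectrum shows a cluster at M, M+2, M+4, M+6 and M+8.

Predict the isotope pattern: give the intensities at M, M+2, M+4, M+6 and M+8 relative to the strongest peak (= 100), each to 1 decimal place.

64.8 : 100.0 : 57.8 : 14.9 : 1.4

The 4 Rb atoms are independent, so intensities follow the terms of (0.7217 + 0.2783)^4.
P(M) = 0.7217^4 = 0.271286
P(M+2) = 4 × 0.7217^3 × 0.2783^1 = 0.418450
P(M+4) = 6 × 0.7217^2 × 0.2783^2 = 0.242042
P(M+6) = 4 × 0.7217^1 × 0.2783^3 = 0.062224
P(M+8) = 0.2783^4 = 0.005999
The M+2 peak is largest (0.418450); scaling to 100 gives 64.8 : 100.0 : 57.8 : 14.9 : 1.4.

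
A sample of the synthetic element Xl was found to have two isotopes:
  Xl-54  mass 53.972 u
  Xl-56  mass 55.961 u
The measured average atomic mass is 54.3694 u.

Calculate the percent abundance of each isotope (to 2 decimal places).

Let x be the fractional abundance of Xl-54; then Xl-56 has abundance 1 − x.
53.972·x + 55.961·(1 − x) = 54.3694
(53.972 − 55.961)·x = 54.3694 − 55.961
x = -1.5916 / -1.989 = 0.80020 → 80.02% Xl-54, 19.98% Xl-56.

Xl-54: 80.02%, Xl-56: 19.98%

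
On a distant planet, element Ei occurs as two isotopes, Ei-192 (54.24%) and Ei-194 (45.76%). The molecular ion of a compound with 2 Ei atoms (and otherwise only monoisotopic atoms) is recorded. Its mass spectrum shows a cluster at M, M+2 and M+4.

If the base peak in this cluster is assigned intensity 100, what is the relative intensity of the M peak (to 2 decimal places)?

(0.5424 + 0.4576)^2 gives M 0.2942, M+2 0.4964, M+4 0.2094; the largest is M+2.
P(M+2) = C(2,1) × 0.5424^1 × 0.4576^1 = 2 × 0.5424 × 0.4576 = 0.496404 (base)
P(M) = C(2,0) × 0.5424^2 × 0.4576^0 = 1 × 0.29419776 × 1.0000 = 0.294198
Relative intensity = 0.294198 / 0.496404 × 100 = 59.27

59.27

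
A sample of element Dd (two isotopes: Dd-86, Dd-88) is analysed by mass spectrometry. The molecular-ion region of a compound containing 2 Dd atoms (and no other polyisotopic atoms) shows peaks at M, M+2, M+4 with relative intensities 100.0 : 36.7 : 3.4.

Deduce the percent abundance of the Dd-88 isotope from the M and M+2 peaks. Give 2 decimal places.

15.50%

Let p = fractional abundance of Dd-86. I(M+2)/I(M) = [C(2,1)·p^1·(1−p)] / p^2 = 2·(1−p)/p = 36.7/100.0 = 0.3670
(1−p)/p = 0.3670/2 = 0.1835  ⇒  p = 1/(1 + 0.1835) = 0.8450
Dd-86: 84.50%, Dd-88: 15.50%.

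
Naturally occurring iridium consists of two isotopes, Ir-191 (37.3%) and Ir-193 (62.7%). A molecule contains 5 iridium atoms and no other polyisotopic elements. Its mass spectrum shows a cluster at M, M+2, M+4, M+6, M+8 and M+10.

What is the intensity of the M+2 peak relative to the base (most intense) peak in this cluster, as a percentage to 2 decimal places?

17.70%

Binomial terms of (0.373 + 0.627)^5: M 0.0072, M+2 0.0607, M+4 0.2040, M+6 0.3429, M+8 0.2882, M+10 0.0969 → M+6 is the base peak.
P(M+6) = C(5,3) × 0.373^2 × 0.627^3 = 10 × 0.139129 × 0.24649188 = 0.342942 (base)
P(M+2) = C(5,1) × 0.373^4 × 0.627^1 = 5 × 0.01935688 × 0.6270 = 0.060684
Relative intensity = 0.060684 / 0.342942 × 100 = 17.70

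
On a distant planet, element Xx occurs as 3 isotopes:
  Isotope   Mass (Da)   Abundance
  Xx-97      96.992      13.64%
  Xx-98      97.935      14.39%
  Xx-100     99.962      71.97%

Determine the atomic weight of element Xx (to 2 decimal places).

Weight each isotope mass by its fractional abundance: 0.1364 × 96.992 + 0.1439 × 97.935 + 0.7197 × 99.962
= 13.2297 + 14.0928 + 71.9427 = 99.2652 Da

99.27 Da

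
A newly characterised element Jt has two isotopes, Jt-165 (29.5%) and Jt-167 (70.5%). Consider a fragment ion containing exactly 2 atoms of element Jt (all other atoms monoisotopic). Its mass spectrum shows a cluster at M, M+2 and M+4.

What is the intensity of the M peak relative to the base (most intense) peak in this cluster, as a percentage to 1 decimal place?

Term probabilities: M 0.0870, M+2 0.4160, M+4 0.4970. Base peak = M+4.
P(M+4) = C(2,2) × 0.295^0 × 0.705^2 = 1 × 1.0000 × 0.497025 = 0.497025 (base)
P(M) = C(2,0) × 0.295^2 × 0.705^0 = 1 × 0.087025 × 1.0000 = 0.087025
Relative intensity = 0.087025 / 0.497025 × 100 = 17.5

17.5%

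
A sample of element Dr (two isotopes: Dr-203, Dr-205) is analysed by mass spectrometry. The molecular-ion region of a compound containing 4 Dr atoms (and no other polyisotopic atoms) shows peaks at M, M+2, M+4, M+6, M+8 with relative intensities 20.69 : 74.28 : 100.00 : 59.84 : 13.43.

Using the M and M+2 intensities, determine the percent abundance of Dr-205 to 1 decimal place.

Write p for the Dr-203 fraction. I(M+2)/I(M) = [C(4,1)·p^3·(1−p)] / p^4 = 4·(1−p)/p = 74.28/20.69 = 3.5901
(1−p)/p = 3.5901/4 = 0.8975  ⇒  p = 1/(1 + 0.8975) = 0.5270
Dr-203: 52.7%, Dr-205: 47.3%.

47.3%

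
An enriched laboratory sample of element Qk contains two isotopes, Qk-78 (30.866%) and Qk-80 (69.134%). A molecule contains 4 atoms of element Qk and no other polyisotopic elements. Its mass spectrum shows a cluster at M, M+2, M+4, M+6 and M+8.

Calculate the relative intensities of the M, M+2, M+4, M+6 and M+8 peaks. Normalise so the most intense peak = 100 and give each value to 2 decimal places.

The 4 Qk atoms are independent, so intensities follow the terms of (0.30866 + 0.69134)^4.
P(M) = 0.30866^4 = 0.009077
P(M+2) = 4 × 0.30866^3 × 0.69134^1 = 0.081319
P(M+4) = 6 × 0.30866^2 × 0.69134^2 = 0.273209
P(M+6) = 4 × 0.30866^1 × 0.69134^3 = 0.407958
P(M+8) = 0.69134^4 = 0.228437
The M+6 peak is largest (0.407958); scaling to 100 gives 2.22 : 19.93 : 66.97 : 100.00 : 56.00.

2.22 : 19.93 : 66.97 : 100.00 : 56.00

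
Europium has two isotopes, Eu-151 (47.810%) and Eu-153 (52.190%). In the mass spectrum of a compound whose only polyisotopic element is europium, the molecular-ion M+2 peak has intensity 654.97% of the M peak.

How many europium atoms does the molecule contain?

The M+2/M ratio from n Eu atoms is n · q/p = n · 0.52190/0.47810.
n = 6.5497 × 0.47810/0.52190 = 6.00 ≈ 6

6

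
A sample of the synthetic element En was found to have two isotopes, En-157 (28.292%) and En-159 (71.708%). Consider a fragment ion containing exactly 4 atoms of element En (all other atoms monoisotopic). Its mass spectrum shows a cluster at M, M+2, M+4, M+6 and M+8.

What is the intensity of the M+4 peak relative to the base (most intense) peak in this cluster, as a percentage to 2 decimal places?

59.18%

(0.28292 + 0.71708)^4 gives M 0.0064, M+2 0.0650, M+4 0.2470, M+6 0.4173, M+8 0.2644; the largest is M+6.
P(M+6) = C(4,3) × 0.28292^1 × 0.71708^3 = 4 × 0.28292 × 0.36872521 = 0.417279 (base)
P(M+4) = C(4,2) × 0.28292^2 × 0.71708^2 = 6 × 0.08004373 × 0.51420373 = 0.246953
Relative intensity = 0.246953 / 0.417279 × 100 = 59.18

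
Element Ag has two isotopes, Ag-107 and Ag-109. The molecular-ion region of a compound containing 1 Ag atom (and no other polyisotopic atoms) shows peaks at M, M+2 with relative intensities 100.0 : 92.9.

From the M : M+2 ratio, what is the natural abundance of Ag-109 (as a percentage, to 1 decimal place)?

Let p = fractional abundance of Ag-107. I(M+2)/I(M) = [C(1,1)·p^0·(1−p)] / p^1 = 1·(1−p)/p = 92.9/100.0 = 0.9290
(1−p)/p = 0.9290/1 = 0.9290  ⇒  p = 1/(1 + 0.9290) = 0.5184
Ag-107: 51.8%, Ag-109: 48.2%.

48.2%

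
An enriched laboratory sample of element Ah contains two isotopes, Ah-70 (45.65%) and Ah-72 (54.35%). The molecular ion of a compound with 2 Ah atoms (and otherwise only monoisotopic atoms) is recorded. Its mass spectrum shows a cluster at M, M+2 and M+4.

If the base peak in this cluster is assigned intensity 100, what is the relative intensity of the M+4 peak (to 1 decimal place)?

59.5

Term probabilities: M 0.2084, M+2 0.4962, M+4 0.2954. Base peak = M+2.
P(M+2) = C(2,1) × 0.4565^1 × 0.5435^1 = 2 × 0.4565 × 0.5435 = 0.496216 (base)
P(M+4) = C(2,2) × 0.4565^0 × 0.5435^2 = 1 × 1.0000 × 0.29539225 = 0.295392
Relative intensity = 0.295392 / 0.496216 × 100 = 59.5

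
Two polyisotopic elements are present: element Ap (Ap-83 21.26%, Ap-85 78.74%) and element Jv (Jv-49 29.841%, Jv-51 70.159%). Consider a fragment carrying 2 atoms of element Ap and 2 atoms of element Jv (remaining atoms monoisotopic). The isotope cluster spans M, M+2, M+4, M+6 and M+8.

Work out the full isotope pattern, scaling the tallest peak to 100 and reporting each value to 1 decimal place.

Element Ap pattern (n=2): 0.04519876 : 0.33480248 : 0.61999876
Element Jv pattern (n=2): 0.08904853 : 0.41872294 : 0.49222853
Convolve the two distributions (both contribute in 2-u steps):
  M: 0.04519876×0.08904853 = 0.004025
  M+2: 0.04519876×0.41872294 + 0.33480248×0.08904853 = 0.048739
  M+4: 0.04519876×0.49222853 + 0.33480248×0.41872294 + 0.61999876×0.08904853 = 0.217648
  M+6: 0.33480248×0.49222853 + 0.61999876×0.41872294 = 0.424407
  M+8: 0.61999876×0.49222853 = 0.305181
Scale to base peak (0.424407) = 100: 0.9 : 11.5 : 51.3 : 100.0 : 71.9

0.9 : 11.5 : 51.3 : 100.0 : 71.9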